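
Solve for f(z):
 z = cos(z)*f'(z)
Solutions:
 f(z) = C1 + Integral(z/cos(z), z)


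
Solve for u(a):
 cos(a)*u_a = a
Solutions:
 u(a) = C1 + Integral(a/cos(a), a)


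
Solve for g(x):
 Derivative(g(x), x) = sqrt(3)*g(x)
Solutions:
 g(x) = C1*exp(sqrt(3)*x)


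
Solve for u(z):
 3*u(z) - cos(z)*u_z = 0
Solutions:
 u(z) = C1*(sin(z) + 1)^(3/2)/(sin(z) - 1)^(3/2)


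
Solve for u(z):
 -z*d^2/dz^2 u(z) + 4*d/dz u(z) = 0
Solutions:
 u(z) = C1 + C2*z^5


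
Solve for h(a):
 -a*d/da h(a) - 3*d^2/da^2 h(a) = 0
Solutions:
 h(a) = C1 + C2*erf(sqrt(6)*a/6)


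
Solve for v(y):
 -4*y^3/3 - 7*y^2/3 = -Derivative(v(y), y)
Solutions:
 v(y) = C1 + y^4/3 + 7*y^3/9


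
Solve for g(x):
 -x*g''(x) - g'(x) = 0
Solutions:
 g(x) = C1 + C2*log(x)


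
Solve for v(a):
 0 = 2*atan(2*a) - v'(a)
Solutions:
 v(a) = C1 + 2*a*atan(2*a) - log(4*a^2 + 1)/2


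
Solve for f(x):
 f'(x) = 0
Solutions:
 f(x) = C1


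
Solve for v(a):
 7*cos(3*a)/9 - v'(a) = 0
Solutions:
 v(a) = C1 + 7*sin(3*a)/27


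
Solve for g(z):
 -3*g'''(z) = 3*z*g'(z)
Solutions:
 g(z) = C1 + Integral(C2*airyai(-z) + C3*airybi(-z), z)


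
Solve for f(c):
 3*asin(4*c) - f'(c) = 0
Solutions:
 f(c) = C1 + 3*c*asin(4*c) + 3*sqrt(1 - 16*c^2)/4


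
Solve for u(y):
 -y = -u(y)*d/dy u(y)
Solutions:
 u(y) = -sqrt(C1 + y^2)
 u(y) = sqrt(C1 + y^2)


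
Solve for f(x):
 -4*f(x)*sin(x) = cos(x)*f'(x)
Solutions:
 f(x) = C1*cos(x)^4


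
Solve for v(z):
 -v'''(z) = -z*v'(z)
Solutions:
 v(z) = C1 + Integral(C2*airyai(z) + C3*airybi(z), z)


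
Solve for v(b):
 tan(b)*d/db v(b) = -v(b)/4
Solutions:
 v(b) = C1/sin(b)^(1/4)


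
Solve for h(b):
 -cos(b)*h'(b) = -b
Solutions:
 h(b) = C1 + Integral(b/cos(b), b)


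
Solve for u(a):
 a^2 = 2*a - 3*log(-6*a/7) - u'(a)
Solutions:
 u(a) = C1 - a^3/3 + a^2 - 3*a*log(-a) + 3*a*(-log(6) + 1 + log(7))


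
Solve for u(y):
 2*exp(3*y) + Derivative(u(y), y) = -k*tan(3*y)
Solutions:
 u(y) = C1 + k*log(cos(3*y))/3 - 2*exp(3*y)/3


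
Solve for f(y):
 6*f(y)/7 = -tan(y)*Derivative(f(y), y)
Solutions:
 f(y) = C1/sin(y)^(6/7)


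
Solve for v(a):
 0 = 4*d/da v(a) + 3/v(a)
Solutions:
 v(a) = -sqrt(C1 - 6*a)/2
 v(a) = sqrt(C1 - 6*a)/2


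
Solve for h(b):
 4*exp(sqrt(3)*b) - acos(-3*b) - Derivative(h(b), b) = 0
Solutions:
 h(b) = C1 - b*acos(-3*b) - sqrt(1 - 9*b^2)/3 + 4*sqrt(3)*exp(sqrt(3)*b)/3


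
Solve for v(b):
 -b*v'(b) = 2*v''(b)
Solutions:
 v(b) = C1 + C2*erf(b/2)


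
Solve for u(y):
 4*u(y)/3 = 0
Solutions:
 u(y) = 0


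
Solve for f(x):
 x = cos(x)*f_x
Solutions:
 f(x) = C1 + Integral(x/cos(x), x)


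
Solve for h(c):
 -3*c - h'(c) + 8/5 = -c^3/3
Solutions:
 h(c) = C1 + c^4/12 - 3*c^2/2 + 8*c/5


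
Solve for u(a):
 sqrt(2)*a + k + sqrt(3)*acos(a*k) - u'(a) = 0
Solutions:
 u(a) = C1 + sqrt(2)*a^2/2 + a*k + sqrt(3)*Piecewise((a*acos(a*k) - sqrt(-a^2*k^2 + 1)/k, Ne(k, 0)), (pi*a/2, True))


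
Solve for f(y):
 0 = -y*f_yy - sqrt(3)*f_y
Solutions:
 f(y) = C1 + C2*y^(1 - sqrt(3))


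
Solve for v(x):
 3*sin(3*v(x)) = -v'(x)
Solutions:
 v(x) = -acos((-C1 - exp(18*x))/(C1 - exp(18*x)))/3 + 2*pi/3
 v(x) = acos((-C1 - exp(18*x))/(C1 - exp(18*x)))/3


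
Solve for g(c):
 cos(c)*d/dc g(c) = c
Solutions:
 g(c) = C1 + Integral(c/cos(c), c)


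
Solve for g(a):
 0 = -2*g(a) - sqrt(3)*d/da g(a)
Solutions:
 g(a) = C1*exp(-2*sqrt(3)*a/3)


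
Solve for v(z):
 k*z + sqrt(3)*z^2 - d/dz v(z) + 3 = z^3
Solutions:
 v(z) = C1 + k*z^2/2 - z^4/4 + sqrt(3)*z^3/3 + 3*z


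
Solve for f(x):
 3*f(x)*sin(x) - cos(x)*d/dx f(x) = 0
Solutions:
 f(x) = C1/cos(x)^3


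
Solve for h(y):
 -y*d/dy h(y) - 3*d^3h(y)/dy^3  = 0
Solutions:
 h(y) = C1 + Integral(C2*airyai(-3^(2/3)*y/3) + C3*airybi(-3^(2/3)*y/3), y)


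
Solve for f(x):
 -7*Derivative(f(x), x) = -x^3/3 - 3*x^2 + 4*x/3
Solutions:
 f(x) = C1 + x^4/84 + x^3/7 - 2*x^2/21


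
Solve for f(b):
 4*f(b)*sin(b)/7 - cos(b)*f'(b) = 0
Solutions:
 f(b) = C1/cos(b)^(4/7)


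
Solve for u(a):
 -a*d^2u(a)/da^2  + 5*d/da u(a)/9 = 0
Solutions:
 u(a) = C1 + C2*a^(14/9)


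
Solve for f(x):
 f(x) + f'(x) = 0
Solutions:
 f(x) = C1*exp(-x)


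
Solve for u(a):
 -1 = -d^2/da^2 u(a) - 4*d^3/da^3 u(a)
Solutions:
 u(a) = C1 + C2*a + C3*exp(-a/4) + a^2/2


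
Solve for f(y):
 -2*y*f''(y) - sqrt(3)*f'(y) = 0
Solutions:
 f(y) = C1 + C2*y^(1 - sqrt(3)/2)


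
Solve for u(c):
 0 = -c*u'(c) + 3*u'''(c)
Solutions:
 u(c) = C1 + Integral(C2*airyai(3^(2/3)*c/3) + C3*airybi(3^(2/3)*c/3), c)


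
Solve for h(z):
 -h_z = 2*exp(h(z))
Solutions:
 h(z) = log(1/(C1 + 2*z))


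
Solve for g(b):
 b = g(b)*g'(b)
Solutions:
 g(b) = -sqrt(C1 + b^2)
 g(b) = sqrt(C1 + b^2)


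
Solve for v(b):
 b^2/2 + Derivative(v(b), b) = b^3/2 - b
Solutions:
 v(b) = C1 + b^4/8 - b^3/6 - b^2/2


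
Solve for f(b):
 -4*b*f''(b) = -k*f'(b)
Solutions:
 f(b) = C1 + b^(re(k)/4 + 1)*(C2*sin(log(b)*Abs(im(k))/4) + C3*cos(log(b)*im(k)/4))


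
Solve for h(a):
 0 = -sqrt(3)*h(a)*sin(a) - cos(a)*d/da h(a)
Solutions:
 h(a) = C1*cos(a)^(sqrt(3))


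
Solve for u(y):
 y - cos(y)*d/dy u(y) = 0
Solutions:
 u(y) = C1 + Integral(y/cos(y), y)


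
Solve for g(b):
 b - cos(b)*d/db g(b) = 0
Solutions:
 g(b) = C1 + Integral(b/cos(b), b)


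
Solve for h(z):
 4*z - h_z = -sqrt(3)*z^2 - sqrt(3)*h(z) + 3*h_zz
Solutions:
 h(z) = C1*exp(z*(-1 + sqrt(1 + 12*sqrt(3)))/6) + C2*exp(-z*(1 + sqrt(1 + 12*sqrt(3)))/6) - z^2 - 2*sqrt(3)*z - 2*sqrt(3) - 2


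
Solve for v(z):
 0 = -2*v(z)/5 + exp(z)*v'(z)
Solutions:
 v(z) = C1*exp(-2*exp(-z)/5)


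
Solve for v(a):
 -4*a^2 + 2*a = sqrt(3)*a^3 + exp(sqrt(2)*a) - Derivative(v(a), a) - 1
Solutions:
 v(a) = C1 + sqrt(3)*a^4/4 + 4*a^3/3 - a^2 - a + sqrt(2)*exp(sqrt(2)*a)/2


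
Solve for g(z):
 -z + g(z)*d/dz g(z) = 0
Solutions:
 g(z) = -sqrt(C1 + z^2)
 g(z) = sqrt(C1 + z^2)


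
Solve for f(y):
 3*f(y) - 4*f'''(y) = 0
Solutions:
 f(y) = C3*exp(6^(1/3)*y/2) + (C1*sin(2^(1/3)*3^(5/6)*y/4) + C2*cos(2^(1/3)*3^(5/6)*y/4))*exp(-6^(1/3)*y/4)


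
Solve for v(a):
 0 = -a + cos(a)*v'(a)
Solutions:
 v(a) = C1 + Integral(a/cos(a), a)


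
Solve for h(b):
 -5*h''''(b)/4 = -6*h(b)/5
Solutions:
 h(b) = C1*exp(-24^(1/4)*sqrt(5)*b/5) + C2*exp(24^(1/4)*sqrt(5)*b/5) + C3*sin(24^(1/4)*sqrt(5)*b/5) + C4*cos(24^(1/4)*sqrt(5)*b/5)


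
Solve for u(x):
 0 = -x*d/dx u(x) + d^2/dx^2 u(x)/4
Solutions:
 u(x) = C1 + C2*erfi(sqrt(2)*x)


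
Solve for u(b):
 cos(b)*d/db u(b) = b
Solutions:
 u(b) = C1 + Integral(b/cos(b), b)


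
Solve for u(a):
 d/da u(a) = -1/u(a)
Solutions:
 u(a) = -sqrt(C1 - 2*a)
 u(a) = sqrt(C1 - 2*a)


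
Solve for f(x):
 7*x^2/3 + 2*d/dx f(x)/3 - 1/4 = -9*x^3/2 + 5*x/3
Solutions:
 f(x) = C1 - 27*x^4/16 - 7*x^3/6 + 5*x^2/4 + 3*x/8


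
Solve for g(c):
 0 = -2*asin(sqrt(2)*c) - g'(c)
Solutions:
 g(c) = C1 - 2*c*asin(sqrt(2)*c) - sqrt(2)*sqrt(1 - 2*c^2)


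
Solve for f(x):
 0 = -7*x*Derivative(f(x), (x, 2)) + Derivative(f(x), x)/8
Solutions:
 f(x) = C1 + C2*x^(57/56)


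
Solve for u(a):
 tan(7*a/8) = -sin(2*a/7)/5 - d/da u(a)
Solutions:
 u(a) = C1 + 8*log(cos(7*a/8))/7 + 7*cos(2*a/7)/10


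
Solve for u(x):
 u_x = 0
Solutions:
 u(x) = C1


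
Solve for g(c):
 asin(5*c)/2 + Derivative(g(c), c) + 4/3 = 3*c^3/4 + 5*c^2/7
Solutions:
 g(c) = C1 + 3*c^4/16 + 5*c^3/21 - c*asin(5*c)/2 - 4*c/3 - sqrt(1 - 25*c^2)/10


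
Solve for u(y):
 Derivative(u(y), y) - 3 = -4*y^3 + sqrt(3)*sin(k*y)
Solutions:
 u(y) = C1 - y^4 + 3*y - sqrt(3)*cos(k*y)/k


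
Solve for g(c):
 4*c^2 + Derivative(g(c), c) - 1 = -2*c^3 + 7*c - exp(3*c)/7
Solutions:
 g(c) = C1 - c^4/2 - 4*c^3/3 + 7*c^2/2 + c - exp(3*c)/21


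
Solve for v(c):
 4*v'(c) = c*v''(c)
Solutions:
 v(c) = C1 + C2*c^5


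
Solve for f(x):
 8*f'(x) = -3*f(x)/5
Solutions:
 f(x) = C1*exp(-3*x/40)


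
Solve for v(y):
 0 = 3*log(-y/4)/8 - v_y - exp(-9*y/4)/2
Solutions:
 v(y) = C1 + 3*y*log(-y)/8 + 3*y*(-2*log(2) - 1)/8 + 2*exp(-9*y/4)/9


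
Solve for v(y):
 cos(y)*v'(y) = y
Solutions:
 v(y) = C1 + Integral(y/cos(y), y)


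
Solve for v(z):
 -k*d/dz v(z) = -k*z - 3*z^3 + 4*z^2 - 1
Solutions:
 v(z) = C1 + z^2/2 + 3*z^4/(4*k) - 4*z^3/(3*k) + z/k


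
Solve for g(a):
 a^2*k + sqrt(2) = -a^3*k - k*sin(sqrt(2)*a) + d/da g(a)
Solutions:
 g(a) = C1 + a^4*k/4 + a^3*k/3 + sqrt(2)*a - sqrt(2)*k*cos(sqrt(2)*a)/2


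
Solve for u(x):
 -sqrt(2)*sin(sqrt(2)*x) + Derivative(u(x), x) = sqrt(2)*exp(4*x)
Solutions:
 u(x) = C1 + sqrt(2)*exp(4*x)/4 - cos(sqrt(2)*x)


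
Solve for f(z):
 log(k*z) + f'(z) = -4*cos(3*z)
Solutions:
 f(z) = C1 - z*log(k*z) + z - 4*sin(3*z)/3


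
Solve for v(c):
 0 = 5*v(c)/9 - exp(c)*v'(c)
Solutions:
 v(c) = C1*exp(-5*exp(-c)/9)


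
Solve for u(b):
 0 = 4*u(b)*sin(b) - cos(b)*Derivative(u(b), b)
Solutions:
 u(b) = C1/cos(b)^4


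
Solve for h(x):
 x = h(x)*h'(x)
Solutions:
 h(x) = -sqrt(C1 + x^2)
 h(x) = sqrt(C1 + x^2)


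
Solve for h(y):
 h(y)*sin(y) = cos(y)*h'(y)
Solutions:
 h(y) = C1/cos(y)


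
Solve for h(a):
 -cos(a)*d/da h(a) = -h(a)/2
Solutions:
 h(a) = C1*(sin(a) + 1)^(1/4)/(sin(a) - 1)^(1/4)


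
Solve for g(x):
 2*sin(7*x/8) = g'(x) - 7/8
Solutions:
 g(x) = C1 + 7*x/8 - 16*cos(7*x/8)/7


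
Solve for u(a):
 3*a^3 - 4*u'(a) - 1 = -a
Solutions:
 u(a) = C1 + 3*a^4/16 + a^2/8 - a/4


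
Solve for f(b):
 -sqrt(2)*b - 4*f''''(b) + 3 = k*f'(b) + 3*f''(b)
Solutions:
 f(b) = C1 + C2*exp(b*(-(k + sqrt(k^2 + 1))^(1/3) + (k + sqrt(k^2 + 1))^(-1/3))/2) + C3*exp(b*((k + sqrt(k^2 + 1))^(1/3)/4 - sqrt(3)*I*(k + sqrt(k^2 + 1))^(1/3)/4 + 1/((-1 + sqrt(3)*I)*(k + sqrt(k^2 + 1))^(1/3)))) + C4*exp(b*((k + sqrt(k^2 + 1))^(1/3)/4 + sqrt(3)*I*(k + sqrt(k^2 + 1))^(1/3)/4 - 1/((1 + sqrt(3)*I)*(k + sqrt(k^2 + 1))^(1/3)))) - sqrt(2)*b^2/(2*k) + 3*b/k + 3*sqrt(2)*b/k^2


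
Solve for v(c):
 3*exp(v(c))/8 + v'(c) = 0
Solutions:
 v(c) = log(1/(C1 + 3*c)) + 3*log(2)


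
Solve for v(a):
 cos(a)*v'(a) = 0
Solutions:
 v(a) = C1


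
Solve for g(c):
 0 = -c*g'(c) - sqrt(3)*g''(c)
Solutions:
 g(c) = C1 + C2*erf(sqrt(2)*3^(3/4)*c/6)


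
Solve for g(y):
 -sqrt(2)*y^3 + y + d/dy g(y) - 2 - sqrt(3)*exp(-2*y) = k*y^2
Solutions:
 g(y) = C1 + k*y^3/3 + sqrt(2)*y^4/4 - y^2/2 + 2*y - sqrt(3)*exp(-2*y)/2


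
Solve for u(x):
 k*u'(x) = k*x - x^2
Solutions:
 u(x) = C1 + x^2/2 - x^3/(3*k)


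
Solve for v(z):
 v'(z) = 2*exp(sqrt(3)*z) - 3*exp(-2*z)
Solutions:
 v(z) = C1 + 2*sqrt(3)*exp(sqrt(3)*z)/3 + 3*exp(-2*z)/2


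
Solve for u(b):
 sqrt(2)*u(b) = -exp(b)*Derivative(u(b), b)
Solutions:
 u(b) = C1*exp(sqrt(2)*exp(-b))


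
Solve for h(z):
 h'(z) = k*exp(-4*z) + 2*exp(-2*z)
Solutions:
 h(z) = C1 - k*exp(-4*z)/4 - exp(-2*z)


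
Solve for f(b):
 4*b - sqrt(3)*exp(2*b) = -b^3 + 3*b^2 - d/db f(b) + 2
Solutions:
 f(b) = C1 - b^4/4 + b^3 - 2*b^2 + 2*b + sqrt(3)*exp(2*b)/2


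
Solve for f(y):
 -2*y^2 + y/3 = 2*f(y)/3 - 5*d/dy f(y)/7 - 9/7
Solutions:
 f(y) = C1*exp(14*y/15) - 3*y^2 - 83*y/14 - 867/196


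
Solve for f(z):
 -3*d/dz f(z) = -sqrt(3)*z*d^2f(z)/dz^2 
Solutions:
 f(z) = C1 + C2*z^(1 + sqrt(3))


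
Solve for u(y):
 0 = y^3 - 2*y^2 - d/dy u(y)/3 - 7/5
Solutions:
 u(y) = C1 + 3*y^4/4 - 2*y^3 - 21*y/5


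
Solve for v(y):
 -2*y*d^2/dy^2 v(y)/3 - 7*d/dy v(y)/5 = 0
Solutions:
 v(y) = C1 + C2/y^(11/10)


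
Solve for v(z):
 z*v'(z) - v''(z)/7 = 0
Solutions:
 v(z) = C1 + C2*erfi(sqrt(14)*z/2)


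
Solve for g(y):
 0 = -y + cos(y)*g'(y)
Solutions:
 g(y) = C1 + Integral(y/cos(y), y)


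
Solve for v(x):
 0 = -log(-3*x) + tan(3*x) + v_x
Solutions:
 v(x) = C1 + x*log(-x) - x + x*log(3) + log(cos(3*x))/3


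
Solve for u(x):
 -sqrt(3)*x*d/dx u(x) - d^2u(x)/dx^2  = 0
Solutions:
 u(x) = C1 + C2*erf(sqrt(2)*3^(1/4)*x/2)


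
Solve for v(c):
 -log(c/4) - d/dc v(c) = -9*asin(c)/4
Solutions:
 v(c) = C1 - c*log(c) + 9*c*asin(c)/4 + c + 2*c*log(2) + 9*sqrt(1 - c^2)/4


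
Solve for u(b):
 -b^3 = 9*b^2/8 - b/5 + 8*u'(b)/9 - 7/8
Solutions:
 u(b) = C1 - 9*b^4/32 - 27*b^3/64 + 9*b^2/80 + 63*b/64


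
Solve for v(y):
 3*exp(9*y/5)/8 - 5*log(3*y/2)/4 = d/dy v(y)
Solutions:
 v(y) = C1 - 5*y*log(y)/4 + 5*y*(-log(3) + log(2) + 1)/4 + 5*exp(9*y/5)/24


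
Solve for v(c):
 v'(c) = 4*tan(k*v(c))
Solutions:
 v(c) = Piecewise((-asin(exp(C1*k + 4*c*k))/k + pi/k, Ne(k, 0)), (nan, True))
 v(c) = Piecewise((asin(exp(C1*k + 4*c*k))/k, Ne(k, 0)), (nan, True))


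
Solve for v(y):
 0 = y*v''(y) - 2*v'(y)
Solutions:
 v(y) = C1 + C2*y^3


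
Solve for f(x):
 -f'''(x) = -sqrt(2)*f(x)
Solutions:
 f(x) = C3*exp(2^(1/6)*x) + (C1*sin(2^(1/6)*sqrt(3)*x/2) + C2*cos(2^(1/6)*sqrt(3)*x/2))*exp(-2^(1/6)*x/2)


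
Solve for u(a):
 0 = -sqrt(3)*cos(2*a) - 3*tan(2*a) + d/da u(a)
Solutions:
 u(a) = C1 - 3*log(cos(2*a))/2 + sqrt(3)*sin(2*a)/2


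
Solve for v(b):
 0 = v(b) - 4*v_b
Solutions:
 v(b) = C1*exp(b/4)


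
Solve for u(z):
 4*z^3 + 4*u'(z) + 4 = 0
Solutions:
 u(z) = C1 - z^4/4 - z


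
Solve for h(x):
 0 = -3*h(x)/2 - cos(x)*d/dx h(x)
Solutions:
 h(x) = C1*(sin(x) - 1)^(3/4)/(sin(x) + 1)^(3/4)


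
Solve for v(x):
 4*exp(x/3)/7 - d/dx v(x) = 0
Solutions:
 v(x) = C1 + 12*exp(x/3)/7


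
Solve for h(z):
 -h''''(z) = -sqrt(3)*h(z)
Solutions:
 h(z) = C1*exp(-3^(1/8)*z) + C2*exp(3^(1/8)*z) + C3*sin(3^(1/8)*z) + C4*cos(3^(1/8)*z)


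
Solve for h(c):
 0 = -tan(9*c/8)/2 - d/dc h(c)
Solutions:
 h(c) = C1 + 4*log(cos(9*c/8))/9


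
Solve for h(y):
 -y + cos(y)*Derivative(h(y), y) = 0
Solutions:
 h(y) = C1 + Integral(y/cos(y), y)


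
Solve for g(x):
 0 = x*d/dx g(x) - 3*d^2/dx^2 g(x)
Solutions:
 g(x) = C1 + C2*erfi(sqrt(6)*x/6)


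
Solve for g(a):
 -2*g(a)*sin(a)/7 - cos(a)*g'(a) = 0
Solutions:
 g(a) = C1*cos(a)^(2/7)


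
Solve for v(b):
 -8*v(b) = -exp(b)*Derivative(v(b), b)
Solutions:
 v(b) = C1*exp(-8*exp(-b))


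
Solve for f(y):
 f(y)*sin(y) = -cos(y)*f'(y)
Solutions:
 f(y) = C1*cos(y)


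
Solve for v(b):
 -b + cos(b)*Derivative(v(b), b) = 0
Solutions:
 v(b) = C1 + Integral(b/cos(b), b)


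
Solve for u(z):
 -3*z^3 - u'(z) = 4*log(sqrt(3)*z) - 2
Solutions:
 u(z) = C1 - 3*z^4/4 - 4*z*log(z) - z*log(9) + 6*z


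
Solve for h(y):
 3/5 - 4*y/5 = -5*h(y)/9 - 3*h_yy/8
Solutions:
 h(y) = C1*sin(2*sqrt(30)*y/9) + C2*cos(2*sqrt(30)*y/9) + 36*y/25 - 27/25


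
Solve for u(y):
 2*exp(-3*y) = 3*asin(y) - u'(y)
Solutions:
 u(y) = C1 + 3*y*asin(y) + 3*sqrt(1 - y^2) + 2*exp(-3*y)/3


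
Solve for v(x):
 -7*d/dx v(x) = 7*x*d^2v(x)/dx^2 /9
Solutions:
 v(x) = C1 + C2/x^8


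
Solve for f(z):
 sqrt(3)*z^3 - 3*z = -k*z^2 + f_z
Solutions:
 f(z) = C1 + k*z^3/3 + sqrt(3)*z^4/4 - 3*z^2/2


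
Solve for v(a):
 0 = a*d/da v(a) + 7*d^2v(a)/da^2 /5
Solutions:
 v(a) = C1 + C2*erf(sqrt(70)*a/14)


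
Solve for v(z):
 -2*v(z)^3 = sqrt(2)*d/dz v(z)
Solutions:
 v(z) = -sqrt(2)*sqrt(-1/(C1 - sqrt(2)*z))/2
 v(z) = sqrt(2)*sqrt(-1/(C1 - sqrt(2)*z))/2


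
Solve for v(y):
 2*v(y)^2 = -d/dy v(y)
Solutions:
 v(y) = 1/(C1 + 2*y)


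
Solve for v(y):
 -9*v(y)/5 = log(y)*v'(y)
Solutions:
 v(y) = C1*exp(-9*li(y)/5)


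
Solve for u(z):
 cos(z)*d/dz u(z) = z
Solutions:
 u(z) = C1 + Integral(z/cos(z), z)


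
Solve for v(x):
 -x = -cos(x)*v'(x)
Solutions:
 v(x) = C1 + Integral(x/cos(x), x)


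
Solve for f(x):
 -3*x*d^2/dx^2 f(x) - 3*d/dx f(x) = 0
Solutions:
 f(x) = C1 + C2*log(x)


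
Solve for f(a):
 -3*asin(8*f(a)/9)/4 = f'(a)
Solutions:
 Integral(1/asin(8*_y/9), (_y, f(a))) = C1 - 3*a/4


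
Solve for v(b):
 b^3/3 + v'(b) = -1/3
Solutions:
 v(b) = C1 - b^4/12 - b/3


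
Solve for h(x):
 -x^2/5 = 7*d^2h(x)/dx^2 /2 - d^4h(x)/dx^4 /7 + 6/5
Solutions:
 h(x) = C1 + C2*x + C3*exp(-7*sqrt(2)*x/2) + C4*exp(7*sqrt(2)*x/2) - x^4/210 - 298*x^2/1715


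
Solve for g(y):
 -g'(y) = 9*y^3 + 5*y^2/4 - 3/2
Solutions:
 g(y) = C1 - 9*y^4/4 - 5*y^3/12 + 3*y/2


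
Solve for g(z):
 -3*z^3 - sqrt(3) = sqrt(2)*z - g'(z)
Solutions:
 g(z) = C1 + 3*z^4/4 + sqrt(2)*z^2/2 + sqrt(3)*z


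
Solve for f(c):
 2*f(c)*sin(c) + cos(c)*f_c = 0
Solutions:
 f(c) = C1*cos(c)^2


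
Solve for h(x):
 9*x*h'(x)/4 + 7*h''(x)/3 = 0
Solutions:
 h(x) = C1 + C2*erf(3*sqrt(42)*x/28)


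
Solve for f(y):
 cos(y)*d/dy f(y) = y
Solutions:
 f(y) = C1 + Integral(y/cos(y), y)


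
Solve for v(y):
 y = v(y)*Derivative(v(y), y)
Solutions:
 v(y) = -sqrt(C1 + y^2)
 v(y) = sqrt(C1 + y^2)


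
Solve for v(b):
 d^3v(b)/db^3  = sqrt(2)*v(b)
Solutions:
 v(b) = C3*exp(2^(1/6)*b) + (C1*sin(2^(1/6)*sqrt(3)*b/2) + C2*cos(2^(1/6)*sqrt(3)*b/2))*exp(-2^(1/6)*b/2)


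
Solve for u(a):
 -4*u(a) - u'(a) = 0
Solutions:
 u(a) = C1*exp(-4*a)


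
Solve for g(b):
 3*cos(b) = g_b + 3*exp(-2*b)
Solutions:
 g(b) = C1 + 3*sin(b) + 3*exp(-2*b)/2


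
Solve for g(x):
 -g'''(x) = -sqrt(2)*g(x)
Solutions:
 g(x) = C3*exp(2^(1/6)*x) + (C1*sin(2^(1/6)*sqrt(3)*x/2) + C2*cos(2^(1/6)*sqrt(3)*x/2))*exp(-2^(1/6)*x/2)


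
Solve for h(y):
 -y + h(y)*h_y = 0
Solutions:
 h(y) = -sqrt(C1 + y^2)
 h(y) = sqrt(C1 + y^2)


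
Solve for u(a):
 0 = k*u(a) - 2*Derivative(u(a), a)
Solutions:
 u(a) = C1*exp(a*k/2)


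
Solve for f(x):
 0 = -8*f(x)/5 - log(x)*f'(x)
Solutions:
 f(x) = C1*exp(-8*li(x)/5)


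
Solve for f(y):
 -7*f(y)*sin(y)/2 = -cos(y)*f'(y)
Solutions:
 f(y) = C1/cos(y)^(7/2)


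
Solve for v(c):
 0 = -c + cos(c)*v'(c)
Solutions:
 v(c) = C1 + Integral(c/cos(c), c)


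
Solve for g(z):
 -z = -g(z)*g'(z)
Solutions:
 g(z) = -sqrt(C1 + z^2)
 g(z) = sqrt(C1 + z^2)


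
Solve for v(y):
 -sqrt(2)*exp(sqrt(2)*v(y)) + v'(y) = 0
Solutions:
 v(y) = sqrt(2)*(2*log(-1/(C1 + sqrt(2)*y)) - log(2))/4


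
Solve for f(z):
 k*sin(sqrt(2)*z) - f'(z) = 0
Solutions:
 f(z) = C1 - sqrt(2)*k*cos(sqrt(2)*z)/2


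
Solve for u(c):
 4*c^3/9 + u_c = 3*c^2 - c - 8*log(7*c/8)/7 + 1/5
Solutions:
 u(c) = C1 - c^4/9 + c^3 - c^2/2 - 8*c*log(c)/7 - 8*c*log(7)/7 + 47*c/35 + 24*c*log(2)/7


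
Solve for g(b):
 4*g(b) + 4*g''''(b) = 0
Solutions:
 g(b) = (C1*sin(sqrt(2)*b/2) + C2*cos(sqrt(2)*b/2))*exp(-sqrt(2)*b/2) + (C3*sin(sqrt(2)*b/2) + C4*cos(sqrt(2)*b/2))*exp(sqrt(2)*b/2)


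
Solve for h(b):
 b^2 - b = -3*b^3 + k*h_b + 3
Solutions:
 h(b) = C1 + 3*b^4/(4*k) + b^3/(3*k) - b^2/(2*k) - 3*b/k


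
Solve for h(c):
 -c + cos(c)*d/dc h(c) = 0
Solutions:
 h(c) = C1 + Integral(c/cos(c), c)


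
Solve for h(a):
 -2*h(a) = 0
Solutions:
 h(a) = 0


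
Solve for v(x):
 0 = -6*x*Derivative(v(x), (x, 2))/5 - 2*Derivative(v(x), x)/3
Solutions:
 v(x) = C1 + C2*x^(4/9)


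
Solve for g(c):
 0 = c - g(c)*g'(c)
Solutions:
 g(c) = -sqrt(C1 + c^2)
 g(c) = sqrt(C1 + c^2)


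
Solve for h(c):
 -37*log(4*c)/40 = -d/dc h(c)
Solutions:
 h(c) = C1 + 37*c*log(c)/40 - 37*c/40 + 37*c*log(2)/20


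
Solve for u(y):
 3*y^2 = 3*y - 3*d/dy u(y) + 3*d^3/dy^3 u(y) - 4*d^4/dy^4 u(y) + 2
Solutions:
 u(y) = C1 + C2*exp(y*((4*sqrt(33) + 23)^(-1/3) + 2 + (4*sqrt(33) + 23)^(1/3))/8)*sin(sqrt(3)*y*(-(4*sqrt(33) + 23)^(1/3) + (4*sqrt(33) + 23)^(-1/3))/8) + C3*exp(y*((4*sqrt(33) + 23)^(-1/3) + 2 + (4*sqrt(33) + 23)^(1/3))/8)*cos(sqrt(3)*y*(-(4*sqrt(33) + 23)^(1/3) + (4*sqrt(33) + 23)^(-1/3))/8) + C4*exp(y*(-(4*sqrt(33) + 23)^(1/3) - 1/(4*sqrt(33) + 23)^(1/3) + 1)/4) - y^3/3 + y^2/2 - 4*y/3


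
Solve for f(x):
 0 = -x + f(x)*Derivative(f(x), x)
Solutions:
 f(x) = -sqrt(C1 + x^2)
 f(x) = sqrt(C1 + x^2)


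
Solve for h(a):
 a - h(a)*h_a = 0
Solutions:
 h(a) = -sqrt(C1 + a^2)
 h(a) = sqrt(C1 + a^2)


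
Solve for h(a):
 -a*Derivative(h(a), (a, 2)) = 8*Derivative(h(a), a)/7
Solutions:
 h(a) = C1 + C2/a^(1/7)


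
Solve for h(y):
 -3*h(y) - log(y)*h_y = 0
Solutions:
 h(y) = C1*exp(-3*li(y))


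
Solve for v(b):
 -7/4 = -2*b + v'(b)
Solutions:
 v(b) = C1 + b^2 - 7*b/4


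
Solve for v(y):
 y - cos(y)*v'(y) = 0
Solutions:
 v(y) = C1 + Integral(y/cos(y), y)


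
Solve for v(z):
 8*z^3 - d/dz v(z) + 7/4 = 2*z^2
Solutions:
 v(z) = C1 + 2*z^4 - 2*z^3/3 + 7*z/4


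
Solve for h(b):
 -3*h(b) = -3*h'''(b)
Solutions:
 h(b) = C3*exp(b) + (C1*sin(sqrt(3)*b/2) + C2*cos(sqrt(3)*b/2))*exp(-b/2)


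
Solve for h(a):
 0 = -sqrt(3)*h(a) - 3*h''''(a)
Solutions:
 h(a) = (C1*sin(sqrt(2)*3^(7/8)*a/6) + C2*cos(sqrt(2)*3^(7/8)*a/6))*exp(-sqrt(2)*3^(7/8)*a/6) + (C3*sin(sqrt(2)*3^(7/8)*a/6) + C4*cos(sqrt(2)*3^(7/8)*a/6))*exp(sqrt(2)*3^(7/8)*a/6)


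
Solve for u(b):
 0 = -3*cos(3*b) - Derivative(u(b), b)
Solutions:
 u(b) = C1 - sin(3*b)


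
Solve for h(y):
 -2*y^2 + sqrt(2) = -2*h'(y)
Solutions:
 h(y) = C1 + y^3/3 - sqrt(2)*y/2


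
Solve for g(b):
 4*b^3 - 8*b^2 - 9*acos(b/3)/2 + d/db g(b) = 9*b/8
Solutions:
 g(b) = C1 - b^4 + 8*b^3/3 + 9*b^2/16 + 9*b*acos(b/3)/2 - 9*sqrt(9 - b^2)/2


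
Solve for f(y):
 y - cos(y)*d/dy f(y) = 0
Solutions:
 f(y) = C1 + Integral(y/cos(y), y)


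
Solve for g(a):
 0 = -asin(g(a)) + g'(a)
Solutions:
 Integral(1/asin(_y), (_y, g(a))) = C1 + a


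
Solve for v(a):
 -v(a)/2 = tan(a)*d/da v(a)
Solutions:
 v(a) = C1/sqrt(sin(a))


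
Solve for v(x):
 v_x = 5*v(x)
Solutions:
 v(x) = C1*exp(5*x)


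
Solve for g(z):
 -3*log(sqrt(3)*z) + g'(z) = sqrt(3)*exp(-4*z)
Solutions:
 g(z) = C1 + 3*z*log(z) + z*(-3 + 3*log(3)/2) - sqrt(3)*exp(-4*z)/4


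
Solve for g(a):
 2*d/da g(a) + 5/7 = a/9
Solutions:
 g(a) = C1 + a^2/36 - 5*a/14


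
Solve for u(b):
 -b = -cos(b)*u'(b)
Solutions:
 u(b) = C1 + Integral(b/cos(b), b)


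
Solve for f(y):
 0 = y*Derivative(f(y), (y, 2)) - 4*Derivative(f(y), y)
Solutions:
 f(y) = C1 + C2*y^5


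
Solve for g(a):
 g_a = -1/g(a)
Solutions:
 g(a) = -sqrt(C1 - 2*a)
 g(a) = sqrt(C1 - 2*a)


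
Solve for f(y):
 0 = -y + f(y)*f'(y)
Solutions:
 f(y) = -sqrt(C1 + y^2)
 f(y) = sqrt(C1 + y^2)


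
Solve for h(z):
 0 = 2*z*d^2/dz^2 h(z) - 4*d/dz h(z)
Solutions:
 h(z) = C1 + C2*z^3


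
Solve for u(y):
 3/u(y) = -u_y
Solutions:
 u(y) = -sqrt(C1 - 6*y)
 u(y) = sqrt(C1 - 6*y)


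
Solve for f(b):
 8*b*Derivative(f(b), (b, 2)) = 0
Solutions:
 f(b) = C1 + C2*b


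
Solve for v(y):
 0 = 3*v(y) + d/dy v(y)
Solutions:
 v(y) = C1*exp(-3*y)


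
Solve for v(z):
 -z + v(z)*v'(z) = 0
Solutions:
 v(z) = -sqrt(C1 + z^2)
 v(z) = sqrt(C1 + z^2)


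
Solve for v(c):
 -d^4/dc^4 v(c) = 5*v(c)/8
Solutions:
 v(c) = (C1*sin(2^(3/4)*5^(1/4)*c/4) + C2*cos(2^(3/4)*5^(1/4)*c/4))*exp(-2^(3/4)*5^(1/4)*c/4) + (C3*sin(2^(3/4)*5^(1/4)*c/4) + C4*cos(2^(3/4)*5^(1/4)*c/4))*exp(2^(3/4)*5^(1/4)*c/4)


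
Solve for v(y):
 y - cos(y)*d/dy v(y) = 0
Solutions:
 v(y) = C1 + Integral(y/cos(y), y)


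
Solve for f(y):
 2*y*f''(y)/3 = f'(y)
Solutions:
 f(y) = C1 + C2*y^(5/2)


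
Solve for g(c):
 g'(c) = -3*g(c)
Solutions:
 g(c) = C1*exp(-3*c)


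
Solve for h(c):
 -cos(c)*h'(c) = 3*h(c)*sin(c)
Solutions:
 h(c) = C1*cos(c)^3


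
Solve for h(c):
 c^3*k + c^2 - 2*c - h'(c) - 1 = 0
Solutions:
 h(c) = C1 + c^4*k/4 + c^3/3 - c^2 - c


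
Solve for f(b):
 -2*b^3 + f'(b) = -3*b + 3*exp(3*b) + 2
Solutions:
 f(b) = C1 + b^4/2 - 3*b^2/2 + 2*b + exp(3*b)


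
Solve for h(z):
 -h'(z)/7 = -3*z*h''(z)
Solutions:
 h(z) = C1 + C2*z^(22/21)


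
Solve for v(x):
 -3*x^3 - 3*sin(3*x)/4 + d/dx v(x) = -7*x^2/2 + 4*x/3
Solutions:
 v(x) = C1 + 3*x^4/4 - 7*x^3/6 + 2*x^2/3 - cos(3*x)/4


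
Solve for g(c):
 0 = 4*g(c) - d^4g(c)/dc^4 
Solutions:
 g(c) = C1*exp(-sqrt(2)*c) + C2*exp(sqrt(2)*c) + C3*sin(sqrt(2)*c) + C4*cos(sqrt(2)*c)


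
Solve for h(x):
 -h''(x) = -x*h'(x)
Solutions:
 h(x) = C1 + C2*erfi(sqrt(2)*x/2)


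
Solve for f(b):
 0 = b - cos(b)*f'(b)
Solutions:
 f(b) = C1 + Integral(b/cos(b), b)


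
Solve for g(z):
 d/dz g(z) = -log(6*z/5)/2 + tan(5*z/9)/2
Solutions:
 g(z) = C1 - z*log(z)/2 - z*log(6) + z/2 + z*log(30)/2 - 9*log(cos(5*z/9))/10


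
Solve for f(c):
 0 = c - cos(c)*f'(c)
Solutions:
 f(c) = C1 + Integral(c/cos(c), c)


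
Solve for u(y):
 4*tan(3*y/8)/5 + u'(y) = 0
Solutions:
 u(y) = C1 + 32*log(cos(3*y/8))/15


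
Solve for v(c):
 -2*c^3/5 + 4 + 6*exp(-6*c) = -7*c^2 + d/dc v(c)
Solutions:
 v(c) = C1 - c^4/10 + 7*c^3/3 + 4*c - exp(-6*c)


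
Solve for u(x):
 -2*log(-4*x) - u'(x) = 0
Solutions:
 u(x) = C1 - 2*x*log(-x) + 2*x*(1 - 2*log(2))


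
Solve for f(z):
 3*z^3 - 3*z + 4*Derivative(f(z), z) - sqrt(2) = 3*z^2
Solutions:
 f(z) = C1 - 3*z^4/16 + z^3/4 + 3*z^2/8 + sqrt(2)*z/4


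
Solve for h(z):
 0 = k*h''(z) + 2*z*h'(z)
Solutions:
 h(z) = C1 + C2*sqrt(k)*erf(z*sqrt(1/k))


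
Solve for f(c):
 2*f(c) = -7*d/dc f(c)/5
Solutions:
 f(c) = C1*exp(-10*c/7)


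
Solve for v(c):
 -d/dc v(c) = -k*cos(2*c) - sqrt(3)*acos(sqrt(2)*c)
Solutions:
 v(c) = C1 + k*sin(2*c)/2 + sqrt(3)*(c*acos(sqrt(2)*c) - sqrt(2)*sqrt(1 - 2*c^2)/2)


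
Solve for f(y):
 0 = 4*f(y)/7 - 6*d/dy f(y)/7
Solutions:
 f(y) = C1*exp(2*y/3)


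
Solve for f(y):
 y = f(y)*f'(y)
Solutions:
 f(y) = -sqrt(C1 + y^2)
 f(y) = sqrt(C1 + y^2)


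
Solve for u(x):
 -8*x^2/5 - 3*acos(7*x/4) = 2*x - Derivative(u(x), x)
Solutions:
 u(x) = C1 + 8*x^3/15 + x^2 + 3*x*acos(7*x/4) - 3*sqrt(16 - 49*x^2)/7


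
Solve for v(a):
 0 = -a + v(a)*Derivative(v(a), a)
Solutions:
 v(a) = -sqrt(C1 + a^2)
 v(a) = sqrt(C1 + a^2)


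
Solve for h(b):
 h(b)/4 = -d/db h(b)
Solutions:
 h(b) = C1*exp(-b/4)


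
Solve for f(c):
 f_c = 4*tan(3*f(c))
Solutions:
 f(c) = -asin(C1*exp(12*c))/3 + pi/3
 f(c) = asin(C1*exp(12*c))/3


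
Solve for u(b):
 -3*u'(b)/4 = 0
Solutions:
 u(b) = C1


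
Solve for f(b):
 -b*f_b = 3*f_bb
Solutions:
 f(b) = C1 + C2*erf(sqrt(6)*b/6)


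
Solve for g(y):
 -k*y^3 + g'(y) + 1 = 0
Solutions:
 g(y) = C1 + k*y^4/4 - y


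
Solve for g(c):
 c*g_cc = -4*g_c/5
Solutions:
 g(c) = C1 + C2*c^(1/5)


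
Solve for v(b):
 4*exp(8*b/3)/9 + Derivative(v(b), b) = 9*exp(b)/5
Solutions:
 v(b) = C1 - exp(8*b/3)/6 + 9*exp(b)/5


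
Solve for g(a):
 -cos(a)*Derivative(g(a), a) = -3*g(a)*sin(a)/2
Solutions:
 g(a) = C1/cos(a)^(3/2)


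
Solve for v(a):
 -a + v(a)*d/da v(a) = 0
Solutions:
 v(a) = -sqrt(C1 + a^2)
 v(a) = sqrt(C1 + a^2)


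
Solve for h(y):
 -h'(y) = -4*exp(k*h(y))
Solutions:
 h(y) = Piecewise((log(-1/(C1*k + 4*k*y))/k, Ne(k, 0)), (nan, True))
 h(y) = Piecewise((C1 + 4*y, Eq(k, 0)), (nan, True))


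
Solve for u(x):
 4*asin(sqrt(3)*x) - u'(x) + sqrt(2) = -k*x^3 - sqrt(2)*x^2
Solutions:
 u(x) = C1 + k*x^4/4 + sqrt(2)*x^3/3 + 4*x*asin(sqrt(3)*x) + sqrt(2)*x + 4*sqrt(3)*sqrt(1 - 3*x^2)/3


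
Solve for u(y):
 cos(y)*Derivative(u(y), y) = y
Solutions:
 u(y) = C1 + Integral(y/cos(y), y)


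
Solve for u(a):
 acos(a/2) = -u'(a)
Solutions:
 u(a) = C1 - a*acos(a/2) + sqrt(4 - a^2)


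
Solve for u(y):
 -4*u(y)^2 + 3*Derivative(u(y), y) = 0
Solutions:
 u(y) = -3/(C1 + 4*y)


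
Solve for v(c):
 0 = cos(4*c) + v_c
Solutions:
 v(c) = C1 - sin(4*c)/4


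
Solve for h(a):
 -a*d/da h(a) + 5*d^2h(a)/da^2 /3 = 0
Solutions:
 h(a) = C1 + C2*erfi(sqrt(30)*a/10)


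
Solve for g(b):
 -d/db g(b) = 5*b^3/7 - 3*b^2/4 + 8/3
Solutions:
 g(b) = C1 - 5*b^4/28 + b^3/4 - 8*b/3


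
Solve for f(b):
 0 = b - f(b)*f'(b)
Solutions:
 f(b) = -sqrt(C1 + b^2)
 f(b) = sqrt(C1 + b^2)


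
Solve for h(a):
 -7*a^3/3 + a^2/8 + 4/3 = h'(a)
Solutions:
 h(a) = C1 - 7*a^4/12 + a^3/24 + 4*a/3


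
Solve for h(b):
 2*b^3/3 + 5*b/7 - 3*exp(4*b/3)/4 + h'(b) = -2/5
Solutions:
 h(b) = C1 - b^4/6 - 5*b^2/14 - 2*b/5 + 9*exp(4*b/3)/16


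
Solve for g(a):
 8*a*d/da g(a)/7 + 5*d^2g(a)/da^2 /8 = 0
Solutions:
 g(a) = C1 + C2*erf(4*sqrt(70)*a/35)


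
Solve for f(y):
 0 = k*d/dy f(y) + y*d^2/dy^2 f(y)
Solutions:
 f(y) = C1 + y^(1 - re(k))*(C2*sin(log(y)*Abs(im(k))) + C3*cos(log(y)*im(k)))


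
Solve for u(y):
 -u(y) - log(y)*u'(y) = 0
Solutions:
 u(y) = C1*exp(-li(y))


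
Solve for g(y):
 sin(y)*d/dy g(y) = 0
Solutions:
 g(y) = C1


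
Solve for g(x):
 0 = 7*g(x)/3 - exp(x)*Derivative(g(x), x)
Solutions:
 g(x) = C1*exp(-7*exp(-x)/3)


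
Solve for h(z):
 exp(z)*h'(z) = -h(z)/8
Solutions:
 h(z) = C1*exp(exp(-z)/8)


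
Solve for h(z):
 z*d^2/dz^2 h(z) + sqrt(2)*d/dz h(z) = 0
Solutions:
 h(z) = C1 + C2*z^(1 - sqrt(2))


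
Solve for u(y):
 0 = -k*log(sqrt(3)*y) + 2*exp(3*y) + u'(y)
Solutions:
 u(y) = C1 + k*y*log(y) + k*y*(-1 + log(3)/2) - 2*exp(3*y)/3


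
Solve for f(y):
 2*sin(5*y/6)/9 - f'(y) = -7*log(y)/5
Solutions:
 f(y) = C1 + 7*y*log(y)/5 - 7*y/5 - 4*cos(5*y/6)/15


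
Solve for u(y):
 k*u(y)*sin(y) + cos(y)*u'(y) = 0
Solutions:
 u(y) = C1*exp(k*log(cos(y)))


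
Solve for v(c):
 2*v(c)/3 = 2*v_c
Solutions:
 v(c) = C1*exp(c/3)


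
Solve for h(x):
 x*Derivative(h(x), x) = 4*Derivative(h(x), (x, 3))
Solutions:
 h(x) = C1 + Integral(C2*airyai(2^(1/3)*x/2) + C3*airybi(2^(1/3)*x/2), x)


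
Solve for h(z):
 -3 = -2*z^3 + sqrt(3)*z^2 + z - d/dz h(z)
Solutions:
 h(z) = C1 - z^4/2 + sqrt(3)*z^3/3 + z^2/2 + 3*z


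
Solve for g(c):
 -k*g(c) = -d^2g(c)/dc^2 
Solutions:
 g(c) = C1*exp(-c*sqrt(k)) + C2*exp(c*sqrt(k))


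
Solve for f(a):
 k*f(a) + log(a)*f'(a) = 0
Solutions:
 f(a) = C1*exp(-k*li(a))


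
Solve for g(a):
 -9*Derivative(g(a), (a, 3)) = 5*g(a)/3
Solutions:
 g(a) = C3*exp(-5^(1/3)*a/3) + (C1*sin(sqrt(3)*5^(1/3)*a/6) + C2*cos(sqrt(3)*5^(1/3)*a/6))*exp(5^(1/3)*a/6)


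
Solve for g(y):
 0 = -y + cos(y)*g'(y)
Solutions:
 g(y) = C1 + Integral(y/cos(y), y)


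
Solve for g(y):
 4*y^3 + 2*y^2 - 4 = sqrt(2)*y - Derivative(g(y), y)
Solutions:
 g(y) = C1 - y^4 - 2*y^3/3 + sqrt(2)*y^2/2 + 4*y


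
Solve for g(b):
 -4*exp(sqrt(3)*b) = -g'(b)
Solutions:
 g(b) = C1 + 4*sqrt(3)*exp(sqrt(3)*b)/3


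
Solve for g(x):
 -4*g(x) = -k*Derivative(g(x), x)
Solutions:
 g(x) = C1*exp(4*x/k)


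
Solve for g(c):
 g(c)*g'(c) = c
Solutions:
 g(c) = -sqrt(C1 + c^2)
 g(c) = sqrt(C1 + c^2)


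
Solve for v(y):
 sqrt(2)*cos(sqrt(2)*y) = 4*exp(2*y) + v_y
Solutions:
 v(y) = C1 - 2*exp(2*y) + sin(sqrt(2)*y)


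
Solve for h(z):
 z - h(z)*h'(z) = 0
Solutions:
 h(z) = -sqrt(C1 + z^2)
 h(z) = sqrt(C1 + z^2)


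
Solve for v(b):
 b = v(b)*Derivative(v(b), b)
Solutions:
 v(b) = -sqrt(C1 + b^2)
 v(b) = sqrt(C1 + b^2)


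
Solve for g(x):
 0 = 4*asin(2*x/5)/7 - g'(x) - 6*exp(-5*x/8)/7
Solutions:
 g(x) = C1 + 4*x*asin(2*x/5)/7 + 2*sqrt(25 - 4*x^2)/7 + 48*exp(-5*x/8)/35


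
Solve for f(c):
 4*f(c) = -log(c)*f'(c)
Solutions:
 f(c) = C1*exp(-4*li(c))


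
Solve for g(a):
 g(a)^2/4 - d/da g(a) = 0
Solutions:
 g(a) = -4/(C1 + a)


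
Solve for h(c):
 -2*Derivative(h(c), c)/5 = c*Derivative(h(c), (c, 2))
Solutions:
 h(c) = C1 + C2*c^(3/5)


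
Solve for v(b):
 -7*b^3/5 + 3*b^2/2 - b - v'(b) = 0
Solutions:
 v(b) = C1 - 7*b^4/20 + b^3/2 - b^2/2


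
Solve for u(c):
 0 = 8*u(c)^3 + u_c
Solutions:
 u(c) = -sqrt(2)*sqrt(-1/(C1 - 8*c))/2
 u(c) = sqrt(2)*sqrt(-1/(C1 - 8*c))/2


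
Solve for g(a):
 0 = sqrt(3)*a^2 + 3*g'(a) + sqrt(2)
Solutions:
 g(a) = C1 - sqrt(3)*a^3/9 - sqrt(2)*a/3


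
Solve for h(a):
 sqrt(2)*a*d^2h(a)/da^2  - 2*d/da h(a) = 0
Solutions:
 h(a) = C1 + C2*a^(1 + sqrt(2))


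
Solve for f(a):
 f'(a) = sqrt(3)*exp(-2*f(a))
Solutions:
 f(a) = log(-sqrt(C1 + 2*sqrt(3)*a))
 f(a) = log(C1 + 2*sqrt(3)*a)/2


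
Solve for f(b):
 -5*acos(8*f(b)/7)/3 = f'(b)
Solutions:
 Integral(1/acos(8*_y/7), (_y, f(b))) = C1 - 5*b/3


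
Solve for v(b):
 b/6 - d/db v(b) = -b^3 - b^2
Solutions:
 v(b) = C1 + b^4/4 + b^3/3 + b^2/12


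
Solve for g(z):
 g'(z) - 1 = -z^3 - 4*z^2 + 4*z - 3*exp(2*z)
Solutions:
 g(z) = C1 - z^4/4 - 4*z^3/3 + 2*z^2 + z - 3*exp(2*z)/2


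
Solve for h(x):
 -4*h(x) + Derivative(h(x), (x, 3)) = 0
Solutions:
 h(x) = C3*exp(2^(2/3)*x) + (C1*sin(2^(2/3)*sqrt(3)*x/2) + C2*cos(2^(2/3)*sqrt(3)*x/2))*exp(-2^(2/3)*x/2)


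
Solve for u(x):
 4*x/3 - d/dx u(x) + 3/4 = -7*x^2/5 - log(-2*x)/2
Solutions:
 u(x) = C1 + 7*x^3/15 + 2*x^2/3 + x*log(-x)/2 + x*(1 + 2*log(2))/4


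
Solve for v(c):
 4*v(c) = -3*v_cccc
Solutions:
 v(c) = (C1*sin(3^(3/4)*c/3) + C2*cos(3^(3/4)*c/3))*exp(-3^(3/4)*c/3) + (C3*sin(3^(3/4)*c/3) + C4*cos(3^(3/4)*c/3))*exp(3^(3/4)*c/3)


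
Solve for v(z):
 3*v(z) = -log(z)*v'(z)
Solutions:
 v(z) = C1*exp(-3*li(z))


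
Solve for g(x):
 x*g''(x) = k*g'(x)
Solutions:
 g(x) = C1 + x^(re(k) + 1)*(C2*sin(log(x)*Abs(im(k))) + C3*cos(log(x)*im(k)))


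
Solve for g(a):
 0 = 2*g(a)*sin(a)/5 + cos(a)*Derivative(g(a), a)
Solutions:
 g(a) = C1*cos(a)^(2/5)


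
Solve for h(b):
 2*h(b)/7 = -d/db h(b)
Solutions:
 h(b) = C1*exp(-2*b/7)


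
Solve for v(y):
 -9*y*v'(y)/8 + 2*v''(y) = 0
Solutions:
 v(y) = C1 + C2*erfi(3*sqrt(2)*y/8)


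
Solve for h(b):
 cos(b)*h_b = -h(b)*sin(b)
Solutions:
 h(b) = C1*cos(b)


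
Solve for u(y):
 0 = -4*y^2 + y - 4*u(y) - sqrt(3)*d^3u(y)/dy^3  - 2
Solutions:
 u(y) = C3*exp(-2^(2/3)*3^(5/6)*y/3) - y^2 + y/4 + (C1*sin(2^(2/3)*3^(1/3)*y/2) + C2*cos(2^(2/3)*3^(1/3)*y/2))*exp(2^(2/3)*3^(5/6)*y/6) - 1/2


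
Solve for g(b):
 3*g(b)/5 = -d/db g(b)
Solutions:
 g(b) = C1*exp(-3*b/5)


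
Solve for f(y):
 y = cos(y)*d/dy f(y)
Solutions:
 f(y) = C1 + Integral(y/cos(y), y)


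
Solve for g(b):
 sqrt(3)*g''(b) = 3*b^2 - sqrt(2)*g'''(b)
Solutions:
 g(b) = C1 + C2*b + C3*exp(-sqrt(6)*b/2) + sqrt(3)*b^4/12 - sqrt(2)*b^3/3 + 2*sqrt(3)*b^2/3


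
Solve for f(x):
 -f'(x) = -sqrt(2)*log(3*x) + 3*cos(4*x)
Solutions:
 f(x) = C1 + sqrt(2)*x*(log(x) - 1) + sqrt(2)*x*log(3) - 3*sin(4*x)/4


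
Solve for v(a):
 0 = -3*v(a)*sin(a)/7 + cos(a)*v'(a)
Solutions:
 v(a) = C1/cos(a)^(3/7)


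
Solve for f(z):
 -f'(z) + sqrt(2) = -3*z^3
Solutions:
 f(z) = C1 + 3*z^4/4 + sqrt(2)*z


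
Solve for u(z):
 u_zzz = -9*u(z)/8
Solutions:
 u(z) = C3*exp(-3^(2/3)*z/2) + (C1*sin(3*3^(1/6)*z/4) + C2*cos(3*3^(1/6)*z/4))*exp(3^(2/3)*z/4)


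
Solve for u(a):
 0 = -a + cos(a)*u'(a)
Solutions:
 u(a) = C1 + Integral(a/cos(a), a)


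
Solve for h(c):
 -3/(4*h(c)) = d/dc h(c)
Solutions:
 h(c) = -sqrt(C1 - 6*c)/2
 h(c) = sqrt(C1 - 6*c)/2


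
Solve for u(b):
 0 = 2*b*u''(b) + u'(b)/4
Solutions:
 u(b) = C1 + C2*b^(7/8)


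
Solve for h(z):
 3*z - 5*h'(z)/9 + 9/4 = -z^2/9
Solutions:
 h(z) = C1 + z^3/15 + 27*z^2/10 + 81*z/20


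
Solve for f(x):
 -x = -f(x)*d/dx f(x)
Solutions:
 f(x) = -sqrt(C1 + x^2)
 f(x) = sqrt(C1 + x^2)


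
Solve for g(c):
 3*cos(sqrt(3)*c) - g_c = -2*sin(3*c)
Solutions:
 g(c) = C1 + sqrt(3)*sin(sqrt(3)*c) - 2*cos(3*c)/3


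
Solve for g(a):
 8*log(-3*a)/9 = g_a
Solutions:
 g(a) = C1 + 8*a*log(-a)/9 + 8*a*(-1 + log(3))/9


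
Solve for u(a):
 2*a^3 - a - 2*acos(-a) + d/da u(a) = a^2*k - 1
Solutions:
 u(a) = C1 - a^4/2 + a^3*k/3 + a^2/2 + 2*a*acos(-a) - a + 2*sqrt(1 - a^2)


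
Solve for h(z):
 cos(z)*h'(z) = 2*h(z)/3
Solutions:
 h(z) = C1*(sin(z) + 1)^(1/3)/(sin(z) - 1)^(1/3)


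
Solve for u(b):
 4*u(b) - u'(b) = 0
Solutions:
 u(b) = C1*exp(4*b)


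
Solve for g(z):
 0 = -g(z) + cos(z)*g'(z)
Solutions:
 g(z) = C1*sqrt(sin(z) + 1)/sqrt(sin(z) - 1)


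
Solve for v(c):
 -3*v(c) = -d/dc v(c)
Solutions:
 v(c) = C1*exp(3*c)


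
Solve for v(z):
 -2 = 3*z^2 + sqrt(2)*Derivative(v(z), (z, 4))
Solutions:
 v(z) = C1 + C2*z + C3*z^2 + C4*z^3 - sqrt(2)*z^6/240 - sqrt(2)*z^4/24


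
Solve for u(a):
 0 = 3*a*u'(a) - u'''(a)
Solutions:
 u(a) = C1 + Integral(C2*airyai(3^(1/3)*a) + C3*airybi(3^(1/3)*a), a)


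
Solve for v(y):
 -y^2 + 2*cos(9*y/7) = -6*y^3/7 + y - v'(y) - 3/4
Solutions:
 v(y) = C1 - 3*y^4/14 + y^3/3 + y^2/2 - 3*y/4 - 14*sin(9*y/7)/9


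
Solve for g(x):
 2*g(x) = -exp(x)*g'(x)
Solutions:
 g(x) = C1*exp(2*exp(-x))


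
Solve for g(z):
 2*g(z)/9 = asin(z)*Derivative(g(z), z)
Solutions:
 g(z) = C1*exp(2*Integral(1/asin(z), z)/9)


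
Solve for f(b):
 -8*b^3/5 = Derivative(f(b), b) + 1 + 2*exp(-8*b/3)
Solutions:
 f(b) = C1 - 2*b^4/5 - b + 3*exp(-8*b/3)/4


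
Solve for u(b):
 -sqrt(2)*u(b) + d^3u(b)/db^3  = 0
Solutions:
 u(b) = C3*exp(2^(1/6)*b) + (C1*sin(2^(1/6)*sqrt(3)*b/2) + C2*cos(2^(1/6)*sqrt(3)*b/2))*exp(-2^(1/6)*b/2)


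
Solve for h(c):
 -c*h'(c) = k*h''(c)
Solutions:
 h(c) = C1 + C2*sqrt(k)*erf(sqrt(2)*c*sqrt(1/k)/2)


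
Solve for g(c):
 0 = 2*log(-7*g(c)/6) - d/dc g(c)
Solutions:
 -Integral(1/(log(-_y) - log(6) + log(7)), (_y, g(c)))/2 = C1 - c


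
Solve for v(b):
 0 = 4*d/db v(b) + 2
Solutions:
 v(b) = C1 - b/2


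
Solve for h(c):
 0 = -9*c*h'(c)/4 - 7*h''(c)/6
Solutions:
 h(c) = C1 + C2*erf(3*sqrt(21)*c/14)


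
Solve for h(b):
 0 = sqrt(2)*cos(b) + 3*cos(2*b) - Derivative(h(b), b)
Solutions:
 h(b) = C1 + sqrt(2)*sin(b) + 3*sin(2*b)/2


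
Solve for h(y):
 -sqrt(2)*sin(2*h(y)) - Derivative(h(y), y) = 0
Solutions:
 h(y) = pi - acos((-C1 - exp(4*sqrt(2)*y))/(C1 - exp(4*sqrt(2)*y)))/2
 h(y) = acos((-C1 - exp(4*sqrt(2)*y))/(C1 - exp(4*sqrt(2)*y)))/2


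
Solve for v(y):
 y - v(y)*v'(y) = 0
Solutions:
 v(y) = -sqrt(C1 + y^2)
 v(y) = sqrt(C1 + y^2)


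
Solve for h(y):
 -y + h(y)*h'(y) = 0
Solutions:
 h(y) = -sqrt(C1 + y^2)
 h(y) = sqrt(C1 + y^2)


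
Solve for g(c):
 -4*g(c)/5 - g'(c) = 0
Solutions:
 g(c) = C1*exp(-4*c/5)


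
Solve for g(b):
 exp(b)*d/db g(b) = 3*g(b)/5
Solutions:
 g(b) = C1*exp(-3*exp(-b)/5)


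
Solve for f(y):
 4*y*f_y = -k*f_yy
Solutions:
 f(y) = C1 + C2*sqrt(k)*erf(sqrt(2)*y*sqrt(1/k))


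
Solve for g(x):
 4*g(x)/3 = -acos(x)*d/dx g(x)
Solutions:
 g(x) = C1*exp(-4*Integral(1/acos(x), x)/3)


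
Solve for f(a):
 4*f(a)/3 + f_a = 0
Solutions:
 f(a) = C1*exp(-4*a/3)


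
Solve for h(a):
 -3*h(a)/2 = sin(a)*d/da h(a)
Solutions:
 h(a) = C1*(cos(a) + 1)^(3/4)/(cos(a) - 1)^(3/4)


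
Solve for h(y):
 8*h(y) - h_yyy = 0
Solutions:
 h(y) = C3*exp(2*y) + (C1*sin(sqrt(3)*y) + C2*cos(sqrt(3)*y))*exp(-y)


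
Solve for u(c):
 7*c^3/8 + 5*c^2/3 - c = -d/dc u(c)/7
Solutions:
 u(c) = C1 - 49*c^4/32 - 35*c^3/9 + 7*c^2/2


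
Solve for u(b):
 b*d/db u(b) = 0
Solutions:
 u(b) = C1


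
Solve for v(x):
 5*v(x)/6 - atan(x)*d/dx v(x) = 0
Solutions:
 v(x) = C1*exp(5*Integral(1/atan(x), x)/6)


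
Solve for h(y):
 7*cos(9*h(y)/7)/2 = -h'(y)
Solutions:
 7*y/2 - 7*log(sin(9*h(y)/7) - 1)/18 + 7*log(sin(9*h(y)/7) + 1)/18 = C1


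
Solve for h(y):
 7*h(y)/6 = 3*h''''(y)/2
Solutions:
 h(y) = C1*exp(-sqrt(3)*7^(1/4)*y/3) + C2*exp(sqrt(3)*7^(1/4)*y/3) + C3*sin(sqrt(3)*7^(1/4)*y/3) + C4*cos(sqrt(3)*7^(1/4)*y/3)


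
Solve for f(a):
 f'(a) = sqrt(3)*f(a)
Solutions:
 f(a) = C1*exp(sqrt(3)*a)


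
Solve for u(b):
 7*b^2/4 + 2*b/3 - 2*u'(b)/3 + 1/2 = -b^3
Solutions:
 u(b) = C1 + 3*b^4/8 + 7*b^3/8 + b^2/2 + 3*b/4
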